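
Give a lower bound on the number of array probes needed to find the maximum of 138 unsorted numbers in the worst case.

Adversary: any unprobed cell could hold a value larger than everything seen so far. If fewer than 138 cells are probed, the adversary places the max in an unprobed cell. So all 138 cells must be examined; together with 138-1 comparisons this is tight.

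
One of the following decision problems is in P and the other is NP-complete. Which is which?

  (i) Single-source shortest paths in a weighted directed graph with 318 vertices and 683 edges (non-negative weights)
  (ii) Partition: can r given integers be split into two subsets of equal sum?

(i) is P: Dijkstra's algorithm runs in O((V+E) log V).
(ii) is NP-complete: Subset Sum reduces to it (one of Karp's 21 NP-complete problems).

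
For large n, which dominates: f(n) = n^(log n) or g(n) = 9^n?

g(n) = 9^n grows faster: take logs: log(n^(log n)) = (log n)^2, log(9^n) = n log 9; n dominates (log n)^2.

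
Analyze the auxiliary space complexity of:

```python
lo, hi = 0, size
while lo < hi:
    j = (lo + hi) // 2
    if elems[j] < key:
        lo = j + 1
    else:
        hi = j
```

Space complexity: O(1).
Only a constant amount of auxiliary storage is used; nothing grows with n.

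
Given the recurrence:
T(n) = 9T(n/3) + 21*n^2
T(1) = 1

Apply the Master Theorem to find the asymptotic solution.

a=9, b=3, f(n)=21*n^2. log_3(9) = 2. Case 2: T(n) = O(n^2 log n).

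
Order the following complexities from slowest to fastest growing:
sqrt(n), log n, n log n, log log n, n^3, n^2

Ordered by growth rate: log log n < log n < sqrt(n) < n log n < n^2 < n^3.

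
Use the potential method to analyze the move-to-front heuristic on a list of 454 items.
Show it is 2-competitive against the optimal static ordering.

Let Phi = number of inversions between the MTF list and the optimal static list (0 <= Phi <= C(454,2)). Accessing an element at MTF position k and optimal position j: the move-to-front destroys all k-1 inversions in front of it that are not in front in optimal (>= k-j of them) and creates at most j-1 new ones. Amortized cost <= k + (j-1) - (k-j) = 2j - 1 <= 2 * optimal cost.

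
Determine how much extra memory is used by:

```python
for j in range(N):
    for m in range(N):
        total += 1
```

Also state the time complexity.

Space complexity: O(1).
Only a constant amount of auxiliary storage is used; nothing grows with n.
Time complexity: O(n^2).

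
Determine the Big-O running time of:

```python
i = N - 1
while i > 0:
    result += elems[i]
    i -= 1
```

Time complexity: O(n).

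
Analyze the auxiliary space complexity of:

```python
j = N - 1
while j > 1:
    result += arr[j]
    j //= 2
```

Space complexity: O(1).
Only a constant amount of auxiliary storage is used; nothing grows with n.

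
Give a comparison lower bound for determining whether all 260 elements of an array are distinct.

In the algebraic decision-tree model, the YES region for element distinctness on 260 elements has 260! connected components (one per ordering). Ben-Or's theorem then gives a lower bound of Omega(log(n!)) = Omega(n log n).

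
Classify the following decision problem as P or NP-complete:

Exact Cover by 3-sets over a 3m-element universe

This problem is NP-complete: one of Karp's 21 NP-complete problems.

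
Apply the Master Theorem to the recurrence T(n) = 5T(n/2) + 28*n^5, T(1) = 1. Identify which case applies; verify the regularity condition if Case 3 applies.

a=5, b=2, f(n)=28*n^5.
log_2(5) = 2.322 < 5.
f(n) = Omega(n^(2.322+epsilon)) for some epsilon > 0, so Case 3 is the candidate.
Regularity: a*f(n/b) = 5*28*(n/2)^5 = (5/32)*28*n^5 <= c*f(n) with c = 5/32 < 1. Satisfied.
Case 3: T(n) = Theta(n^5).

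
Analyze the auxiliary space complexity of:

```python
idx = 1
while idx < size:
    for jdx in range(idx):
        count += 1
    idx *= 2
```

Space complexity: O(1).
Only a constant amount of auxiliary storage is used; nothing grows with n.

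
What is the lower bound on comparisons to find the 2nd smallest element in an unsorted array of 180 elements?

Finding the 2nd smallest of 180 elements requires Omega(n) comparisons. Every element must participate in at least one comparison; otherwise it could be the 2nd smallest.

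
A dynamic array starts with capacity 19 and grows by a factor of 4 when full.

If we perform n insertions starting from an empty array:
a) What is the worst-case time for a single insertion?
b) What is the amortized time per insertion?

(a) Worst-case single insertion: O(n) -- when the array is full at capacity c, the resize copies all c elements, and c can be Theta(n).
(b) Resizes happen at sizes 19, 76, 304, ... Total copy cost for n insertions: 19 + 76 + ... = O(n) (geometric series with ratio 1/4). Amortized cost per insertion: O(n)/n = O(1).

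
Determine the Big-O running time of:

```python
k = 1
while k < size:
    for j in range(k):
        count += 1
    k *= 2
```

Time complexity: O(n).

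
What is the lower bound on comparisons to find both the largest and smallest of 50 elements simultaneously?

Pair elements first (floor(50/2) comparisons), then find max among winners and min among losers. Total: ceil(3*50/2) - 2 = 73 comparisons.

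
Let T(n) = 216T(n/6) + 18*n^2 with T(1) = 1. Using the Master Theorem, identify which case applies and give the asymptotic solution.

a=216, b=6, f(n)=18*n^2.
log_6(216) = 3 > 2.
Since f(n) = O(n^2) is polynomially smaller than n^3, Case 1 applies.
T(n) = Theta(n^3).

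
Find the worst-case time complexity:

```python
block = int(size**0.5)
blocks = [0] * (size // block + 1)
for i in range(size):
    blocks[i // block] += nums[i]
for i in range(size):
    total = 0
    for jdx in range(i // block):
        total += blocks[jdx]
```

Time complexity: O(n * sqrt(n)).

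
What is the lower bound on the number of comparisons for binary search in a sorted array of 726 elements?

With 726 possible positions, we need at least ceil(log_2(726)) = 10 comparisons. Each comparison splits the remaining candidates by at most half.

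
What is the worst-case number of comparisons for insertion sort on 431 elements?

Insertion sort on reverse-sorted input: 1 + 2 + ... + (431-1) = 92665 comparisons.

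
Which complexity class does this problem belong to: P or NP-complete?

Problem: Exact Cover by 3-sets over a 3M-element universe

This problem is NP-complete: one of Karp's 21 NP-complete problems.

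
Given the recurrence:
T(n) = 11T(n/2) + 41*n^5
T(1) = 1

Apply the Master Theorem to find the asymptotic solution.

a=11, b=2, f(n)=41*n^5. log_2(11) = 3.459 < 5. Case 3: T(n) = O(n^5).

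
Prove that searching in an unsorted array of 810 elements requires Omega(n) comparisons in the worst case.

An adversary can always place the target in the last position checked. Until all 810 positions are examined, the target might be in any unchecked position. Therefore 810 comparisons are necessary.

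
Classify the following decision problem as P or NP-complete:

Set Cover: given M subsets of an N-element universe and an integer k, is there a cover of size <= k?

This problem is NP-complete: one of Karp's 21 NP-complete problems (with k part of the input).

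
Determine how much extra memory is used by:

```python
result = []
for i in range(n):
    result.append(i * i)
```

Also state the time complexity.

Space complexity: O(n).
Auxiliary storage grows linearly with the input size n in the worst case.
Time complexity: O(n).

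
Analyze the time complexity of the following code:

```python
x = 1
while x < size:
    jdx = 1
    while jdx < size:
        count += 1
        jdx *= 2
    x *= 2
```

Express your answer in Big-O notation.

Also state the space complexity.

Time complexity: O(log^2 n).
Space complexity: O(1).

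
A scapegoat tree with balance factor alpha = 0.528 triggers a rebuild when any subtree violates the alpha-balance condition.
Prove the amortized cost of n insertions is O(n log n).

Define potential Phi = c * sum of |size(left(v)) - size(right(v))| over all nodes. An insertion at depth d costs O(d) = O(log n) and increases Phi by O(log n). When a rebuild of subtree of size s occurs, it costs O(s) but reduces Phi by Omega(s). With alpha = 0.528, between rebuilds Omega(s) insertions must occur. Amortized cost per insertion: O(log n).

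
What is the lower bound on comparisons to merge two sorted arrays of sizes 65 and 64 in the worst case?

Adversary: with |65 - 64| <= 1 the inputs can be fully interleaved so that every adjacent pair in the merged output comes from different arrays. Then each of the 128 adjacent pairs must be directly compared, or the algorithm cannot determine their relative order. Standard merge meets this bound.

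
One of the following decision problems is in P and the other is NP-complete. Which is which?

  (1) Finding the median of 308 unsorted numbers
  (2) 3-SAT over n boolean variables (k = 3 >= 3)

(1) is P: linear-time selection (median-of-medians) runs in O(n).
(2) is NP-complete: 3-SAT is NP-complete (Cook-Levin); k-SAT for k>=3 reduces from 3-SAT.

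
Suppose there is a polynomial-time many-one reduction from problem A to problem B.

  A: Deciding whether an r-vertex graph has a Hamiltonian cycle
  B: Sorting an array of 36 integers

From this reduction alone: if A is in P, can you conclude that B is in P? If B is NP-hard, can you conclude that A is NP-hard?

A poly-time reduction A <=_p B transfers tractability DOWN (B easy => A easy) and hardness UP (A hard => B hard), not the reverse.
From A in P, the reduction alone does NOT give B in P: any problem in P trivially reduces to SAT, yet SAT is not known to be in P.
From B NP-hard, the reduction alone does NOT give A NP-hard: again, easy problems reduce to hard ones.
(Here in fact A is NP-complete and B is in P, so no such reduction is known -- its existence would imply P = NP; the analysis concerns only what the assumed reduction would or would not let you conclude.)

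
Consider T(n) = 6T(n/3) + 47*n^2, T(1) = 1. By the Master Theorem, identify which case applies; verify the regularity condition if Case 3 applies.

a=6, b=3, f(n)=47*n^2.
log_3(6) = 1.631 < 2.
f(n) = Omega(n^(1.631+epsilon)) for some epsilon > 0, so Case 3 is the candidate.
Regularity: a*f(n/b) = 6*47*(n/3)^2 = (6/9)*47*n^2 <= c*f(n) with c = 6/9 < 1. Satisfied.
Case 3: T(n) = Theta(n^2).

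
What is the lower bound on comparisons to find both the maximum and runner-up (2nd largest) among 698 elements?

Lower bound: finding the max needs 698-1 comparisons. By an adversary weight-doubling argument, the maximum element must personally win at least ceil(log_2(698)) = 10 comparisons in any correct algorithm. The 2nd largest is among those 10 direct losers, and distinguishing it requires 10-1 more comparisons. Total >= 698-1 + 10-1 = 706. A balanced tournament achieves this bound exactly.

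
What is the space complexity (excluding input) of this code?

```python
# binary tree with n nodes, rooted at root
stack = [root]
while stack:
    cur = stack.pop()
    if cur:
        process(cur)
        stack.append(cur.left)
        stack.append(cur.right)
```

Space complexity: O(n).
Auxiliary storage grows linearly with the input size n in the worst case.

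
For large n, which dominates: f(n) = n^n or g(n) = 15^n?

f(n) = n^n grows faster: n^n / 15^n = (n/15)^n -> infinity once n > 15.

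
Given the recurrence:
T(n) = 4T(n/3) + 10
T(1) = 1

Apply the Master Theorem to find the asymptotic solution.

a=4, b=3, f(n)=10. log_3(4) = 1.262. Case 1 of Master Theorem: T(n) = O(n^1.262).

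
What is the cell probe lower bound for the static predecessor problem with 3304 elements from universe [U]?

The Patrascu-Thorup lower bound shows any data structure on n = 3304 elements using O(n * polylog(n)) space requires Omega(log log U) query time. van Emde Boas trees achieve O(log log U) with O(U) space.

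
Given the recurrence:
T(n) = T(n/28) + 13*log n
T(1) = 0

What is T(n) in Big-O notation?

Each of the log_28(n) levels adds O(log n). T(n) = O(log^2 n).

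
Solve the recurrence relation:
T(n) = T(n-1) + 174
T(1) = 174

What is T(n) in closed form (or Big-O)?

Unrolling: T(n) = T(n-1) + 174 = T(n-2) + 2*174 = ... = T(1) + (n-1)*174 = 174 + (n-1)*174 = 174n.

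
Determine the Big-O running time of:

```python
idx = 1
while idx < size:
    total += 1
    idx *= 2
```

Time complexity: O(log n).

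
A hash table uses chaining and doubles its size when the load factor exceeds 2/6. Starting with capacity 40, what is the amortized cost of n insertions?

Rehashing occurs when load exceeds 2/6. Total rehash cost is geometric series summing to O(n). Each insertion itself is O(1). Amortized: O(1).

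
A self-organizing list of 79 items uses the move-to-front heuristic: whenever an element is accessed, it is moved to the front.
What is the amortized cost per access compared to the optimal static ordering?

With potential Phi = number of inversions between the MTF list and the optimal static list (at most C(79,2)), each access has amortized cost at most 2 * (cost under optimal static ordering). This is the move-to-front 2-competitiveness result.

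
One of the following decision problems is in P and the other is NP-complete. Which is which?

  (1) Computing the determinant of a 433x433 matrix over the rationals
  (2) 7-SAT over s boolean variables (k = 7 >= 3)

(1) is P: Gaussian elimination runs in O(n^3).
(2) is NP-complete: 3-SAT is NP-complete (Cook-Levin); k-SAT for k>=3 reduces from 3-SAT.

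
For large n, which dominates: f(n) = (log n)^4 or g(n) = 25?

f(n) = (log n)^4 grows faster: any unbounded function dominates a constant.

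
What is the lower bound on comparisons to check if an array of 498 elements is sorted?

To verify 498 elements are sorted, we must compare each consecutive pair. Skipping any pair allows an adversary to swap them. Therefore 497 comparisons are necessary and sufficient.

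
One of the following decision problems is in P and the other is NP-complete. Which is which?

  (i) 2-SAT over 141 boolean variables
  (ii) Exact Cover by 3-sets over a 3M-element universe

(i) is P: 2-SAT is solvable in linear time via implication-graph SCCs.
(ii) is NP-complete: one of Karp's 21 NP-complete problems.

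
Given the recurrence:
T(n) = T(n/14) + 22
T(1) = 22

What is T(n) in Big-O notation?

Each step divides n by 14 and adds 22. After log_14(n) steps, T(n) = O(log n).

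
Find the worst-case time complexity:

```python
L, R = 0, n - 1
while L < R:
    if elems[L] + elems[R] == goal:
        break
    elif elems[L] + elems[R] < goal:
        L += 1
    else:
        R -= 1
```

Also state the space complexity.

Time complexity: O(n).
Space complexity: O(1).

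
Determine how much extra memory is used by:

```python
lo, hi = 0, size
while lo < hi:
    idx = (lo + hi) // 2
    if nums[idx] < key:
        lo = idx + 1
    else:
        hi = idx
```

Space complexity: O(1).
Only a constant amount of auxiliary storage is used; nothing grows with n.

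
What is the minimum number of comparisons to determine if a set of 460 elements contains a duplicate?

Determining if 460 elements are all distinct requires Omega(n log n) comparisons in the comparison model. This follows from the element distinctness lower bound.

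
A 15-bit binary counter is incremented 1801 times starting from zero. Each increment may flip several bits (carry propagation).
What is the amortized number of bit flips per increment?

Bit i flips on every 2^i-th increment, so over 1801 increments bit i flips floor(1801/2^i) times. Summing over i: total flips < 2 * 1801. Amortized: < 2 = O(1) per increment.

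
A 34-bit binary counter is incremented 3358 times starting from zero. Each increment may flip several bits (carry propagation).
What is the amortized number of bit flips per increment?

Bit i flips on every 2^i-th increment, so over 3358 increments bit i flips floor(3358/2^i) times. Summing over i: total flips < 2 * 3358. Amortized: < 2 = O(1) per increment.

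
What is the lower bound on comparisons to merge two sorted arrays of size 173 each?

To merge two sorted arrays of size 173, we need at least 345 comparisons in the worst case. An adversary can force every element to be compared.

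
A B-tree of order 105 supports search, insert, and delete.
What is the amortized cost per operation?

B-tree of order 105 has height O(log_105 n). Each operation traverses the tree height. Splits during insert and merges during delete are O(1) each and occur at most once per level. Total cost per operation: O(log_105 n).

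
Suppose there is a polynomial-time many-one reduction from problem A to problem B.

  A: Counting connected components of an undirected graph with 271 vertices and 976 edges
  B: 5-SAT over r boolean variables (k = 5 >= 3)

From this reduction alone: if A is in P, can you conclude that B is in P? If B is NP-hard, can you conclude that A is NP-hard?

A poly-time reduction A <=_p B transfers tractability DOWN (B easy => A easy) and hardness UP (A hard => B hard), not the reverse.
From A in P, the reduction alone does NOT give B in P: any problem in P trivially reduces to SAT, yet SAT is not known to be in P.
From B NP-hard, the reduction alone does NOT give A NP-hard: again, easy problems reduce to hard ones.
(Here in fact A is P and B is NP-complete.)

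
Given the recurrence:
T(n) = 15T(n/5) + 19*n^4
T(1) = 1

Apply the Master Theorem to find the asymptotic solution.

a=15, b=5, f(n)=19*n^4. log_5(15) = 1.683 < 4. Case 3: T(n) = O(n^4).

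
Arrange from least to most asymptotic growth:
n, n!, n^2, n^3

Ordered by growth rate: n < n^2 < n^3 < n!.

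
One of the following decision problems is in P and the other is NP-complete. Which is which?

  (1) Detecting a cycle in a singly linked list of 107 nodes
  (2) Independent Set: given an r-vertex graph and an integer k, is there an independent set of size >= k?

(1) is P: Floyd's tortoise-and-hare runs in O(n) time, O(1) space.
(2) is NP-complete: complement of Clique (with k part of the input).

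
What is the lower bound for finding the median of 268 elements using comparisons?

To find the median of 268 elements, every element must be compared at least once, so the lower bound is Omega(n). The BFPRT algorithm achieves O(n), making this tight.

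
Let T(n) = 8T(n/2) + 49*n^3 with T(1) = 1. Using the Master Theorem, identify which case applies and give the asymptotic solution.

a=8, b=2, f(n)=49*n^3.
log_2(8) = 3, so n^(log_b(a)) = n^3.
f(n) = Theta(n^3), so Case 2 applies.
T(n) = Theta(n^3 log n).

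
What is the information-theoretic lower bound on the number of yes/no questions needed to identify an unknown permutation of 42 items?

There are 42! = 1405006117752879898543142606244511569936384000000000 permutations. Each yes/no question gives at most 1 bit, so at least ceil(log_2(1405006117752879898543142606244511569936384000000000)) = 170 questions are needed.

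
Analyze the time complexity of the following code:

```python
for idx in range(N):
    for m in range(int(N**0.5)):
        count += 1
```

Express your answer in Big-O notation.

Time complexity: O(n * sqrt(n)).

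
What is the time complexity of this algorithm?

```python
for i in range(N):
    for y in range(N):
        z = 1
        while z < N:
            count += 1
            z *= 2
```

Time complexity: O(n^2 log n).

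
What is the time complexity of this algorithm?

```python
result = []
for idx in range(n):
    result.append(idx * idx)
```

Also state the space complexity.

Time complexity: O(n).
Space complexity: O(n).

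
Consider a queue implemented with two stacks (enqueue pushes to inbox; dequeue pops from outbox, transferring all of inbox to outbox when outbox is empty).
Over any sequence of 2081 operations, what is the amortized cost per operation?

Each element is pushed to inbox once, popped once, pushed to outbox once, and popped once: 4 unit operations over its lifetime. Over 2081 operations the total work is O(2081). Amortized O(1) per enqueue/dequeue.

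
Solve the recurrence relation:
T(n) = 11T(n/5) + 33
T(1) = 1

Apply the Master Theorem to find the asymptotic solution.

a=11, b=5, f(n)=33. log_5(11) = 1.49. Case 1 of Master Theorem: T(n) = O(n^1.49).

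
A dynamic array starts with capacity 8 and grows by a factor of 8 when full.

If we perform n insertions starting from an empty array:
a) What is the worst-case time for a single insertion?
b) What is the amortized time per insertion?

(a) Worst-case single insertion: O(n) -- when the array is full at capacity c, the resize copies all c elements, and c can be Theta(n).
(b) Resizes happen at sizes 8, 64, 512, ... Total copy cost for n insertions: 8 + 64 + ... = O(n) (geometric series with ratio 1/8). Amortized cost per insertion: O(n)/n = O(1).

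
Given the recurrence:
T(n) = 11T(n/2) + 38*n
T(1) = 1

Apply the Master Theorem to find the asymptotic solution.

a=11, b=2, f(n)=38*n. log_2(11) = 3.459. Case 1 of Master Theorem: T(n) = O(n^3.459).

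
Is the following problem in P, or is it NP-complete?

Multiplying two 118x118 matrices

This problem is in P: the schoolbook algorithm runs in O(n^3).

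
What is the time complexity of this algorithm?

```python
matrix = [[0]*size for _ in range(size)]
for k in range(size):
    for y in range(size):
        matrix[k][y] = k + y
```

Time complexity: O(n^2).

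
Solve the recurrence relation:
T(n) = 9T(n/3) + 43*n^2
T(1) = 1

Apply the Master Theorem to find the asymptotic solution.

a=9, b=3, f(n)=43*n^2. log_3(9) = 2. Case 2: T(n) = O(n^2 log n).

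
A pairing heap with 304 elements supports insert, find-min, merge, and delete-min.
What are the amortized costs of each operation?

Pairing heaps are self-adjusting heap-ordered trees. Insert and merge link two roots: O(1). Find-min reads the root: O(1). Delete-min removes the root, then pairs children in two passes; amortized cost is O(log 304) = O(log n).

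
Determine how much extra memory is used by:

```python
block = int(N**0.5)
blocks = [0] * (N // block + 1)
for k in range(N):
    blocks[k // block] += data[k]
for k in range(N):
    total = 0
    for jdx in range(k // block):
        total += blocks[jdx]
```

Space complexity: O(sqrt(n)).
Storage scales with sqrt(n).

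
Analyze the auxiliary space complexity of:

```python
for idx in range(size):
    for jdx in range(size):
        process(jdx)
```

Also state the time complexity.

Space complexity: O(1).
Only a constant amount of auxiliary storage is used; nothing grows with n.
Time complexity: O(n^2).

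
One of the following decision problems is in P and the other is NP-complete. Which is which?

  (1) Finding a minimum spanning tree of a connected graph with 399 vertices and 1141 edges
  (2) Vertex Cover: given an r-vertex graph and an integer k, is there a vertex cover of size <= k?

(1) is P: Kruskal's / Prim's algorithms run in polynomial time.
(2) is NP-complete: one of Karp's 21 NP-complete problems (with k part of the input; for any fixed constant k it is in P).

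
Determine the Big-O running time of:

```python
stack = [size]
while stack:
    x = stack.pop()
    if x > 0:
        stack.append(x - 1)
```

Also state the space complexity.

Time complexity: O(n).
Space complexity: O(1).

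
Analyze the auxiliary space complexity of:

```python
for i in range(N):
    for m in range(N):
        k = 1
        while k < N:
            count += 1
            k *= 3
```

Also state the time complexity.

Space complexity: O(1).
Only a constant amount of auxiliary storage is used; nothing grows with n.
Time complexity: O(n^2 log n).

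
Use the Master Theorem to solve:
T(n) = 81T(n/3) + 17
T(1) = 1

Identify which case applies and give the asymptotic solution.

a=81, b=3, f(n)=17.
log_3(81) = 4 > 0.
Since f(n) = O(n^0) is polynomially smaller than n^4, Case 1 applies.
T(n) = Theta(n^4).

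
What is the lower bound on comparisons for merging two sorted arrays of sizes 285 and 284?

Adversary argument: with sizes 285 and 284 (differing by at most 1), interleave the two arrays so that every consecutive pair in the output comes from different inputs. Then each of the 568 adjacent output pairs must be directly compared, or the algorithm cannot determine their relative order. So 568 comparisons are necessary; standard merge achieves this.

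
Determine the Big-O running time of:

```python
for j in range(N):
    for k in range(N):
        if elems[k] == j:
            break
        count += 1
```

Time complexity: O(n^2).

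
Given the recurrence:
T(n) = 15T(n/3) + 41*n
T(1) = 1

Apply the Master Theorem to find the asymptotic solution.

a=15, b=3, f(n)=41*n. log_3(15) = 2.465. Case 1 of Master Theorem: T(n) = O(n^2.465).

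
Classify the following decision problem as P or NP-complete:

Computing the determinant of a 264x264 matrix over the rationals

This problem is in P: Gaussian elimination runs in O(n^3).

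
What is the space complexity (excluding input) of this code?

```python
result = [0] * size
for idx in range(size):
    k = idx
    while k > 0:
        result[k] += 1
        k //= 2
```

Space complexity: O(n).
Auxiliary storage grows linearly with the input size n in the worst case.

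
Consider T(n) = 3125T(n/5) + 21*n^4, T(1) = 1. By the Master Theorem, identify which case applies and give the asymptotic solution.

a=3125, b=5, f(n)=21*n^4.
log_5(3125) = 5 > 4.
Since f(n) = O(n^4) is polynomially smaller than n^5, Case 1 applies.
T(n) = Theta(n^5).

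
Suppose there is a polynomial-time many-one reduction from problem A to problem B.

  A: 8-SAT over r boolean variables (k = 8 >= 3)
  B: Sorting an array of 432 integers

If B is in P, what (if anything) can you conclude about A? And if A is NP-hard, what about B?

A poly-time reduction A <=_p B means any A-instance can be transformed to a B-instance in poly time.
If B is in P: compose the reduction with B's poly-time algorithm to solve A in poly time, so A is in P.
If A is NP-hard: every NP problem reduces to A, which reduces to B; composing reductions, every NP problem reduces to B, so B is NP-hard.
(Here in fact A is NP-complete and B is in P, so no such reduction is known -- its existence would imply P = NP; the analysis concerns only what the assumed reduction would or would not let you conclude.)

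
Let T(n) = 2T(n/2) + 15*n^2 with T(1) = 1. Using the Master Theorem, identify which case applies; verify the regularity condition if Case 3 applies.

a=2, b=2, f(n)=15*n^2.
log_2(2) = 1 < 2.
f(n) = Omega(n^(1+epsilon)) for some epsilon > 0, so Case 3 is the candidate.
Regularity: a*f(n/b) = 2*15*(n/2)^2 = (2/4)*15*n^2 <= c*f(n) with c = 2/4 < 1. Satisfied.
Case 3: T(n) = Theta(n^2).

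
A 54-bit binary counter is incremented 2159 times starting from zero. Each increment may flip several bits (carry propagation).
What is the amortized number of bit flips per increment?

Bit i flips on every 2^i-th increment, so over 2159 increments bit i flips floor(2159/2^i) times. Summing over i: total flips < 2 * 2159. Amortized: < 2 = O(1) per increment.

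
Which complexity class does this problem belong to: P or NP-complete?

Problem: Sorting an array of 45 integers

This problem is in P: merge sort runs in O(n log n).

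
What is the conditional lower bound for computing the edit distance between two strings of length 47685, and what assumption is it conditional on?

Under SETH (the Strong Exponential Time Hypothesis), edit distance on length-47685 strings cannot be computed in O(n^(2-epsilon)) time for any epsilon > 0 (Backurs-Indyk). The reduction is from CNF-SAT via the orthogonal vectors problem.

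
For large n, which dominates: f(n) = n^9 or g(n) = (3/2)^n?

g(n) = (3/2)^n grows faster: (3/2)^n is exponential with base 3/2 > 1, dominating every polynomial.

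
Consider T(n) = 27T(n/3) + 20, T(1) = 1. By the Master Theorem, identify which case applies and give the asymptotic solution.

a=27, b=3, f(n)=20.
log_3(27) = 3 > 0.
Since f(n) = O(n^0) is polynomially smaller than n^3, Case 1 applies.
T(n) = Theta(n^3).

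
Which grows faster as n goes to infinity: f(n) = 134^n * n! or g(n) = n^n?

f(n) = 134^n * n! grows faster: by Stirling n! ~ sqrt(2 pi n)(n/e)^n, so 134^n n! / n^n ~ (134/e)^n sqrt(2 pi n) -> infinity since 134/e > 1.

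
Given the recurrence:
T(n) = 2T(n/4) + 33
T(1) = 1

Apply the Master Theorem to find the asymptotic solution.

a=2, b=4, f(n)=33. log_4(2) = 0.5. Case 1 of Master Theorem: T(n) = O(n^0.5).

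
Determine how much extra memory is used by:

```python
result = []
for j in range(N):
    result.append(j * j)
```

Space complexity: O(n).
Auxiliary storage grows linearly with the input size n in the worst case.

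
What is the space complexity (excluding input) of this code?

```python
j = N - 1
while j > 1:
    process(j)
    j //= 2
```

Space complexity: O(1).
Only a constant amount of auxiliary storage is used; nothing grows with n.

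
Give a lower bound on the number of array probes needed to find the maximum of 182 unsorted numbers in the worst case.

Adversary: any unprobed cell could hold a value larger than everything seen so far. If fewer than 182 cells are probed, the adversary places the max in an unprobed cell. So all 182 cells must be examined; together with 182-1 comparisons this is tight.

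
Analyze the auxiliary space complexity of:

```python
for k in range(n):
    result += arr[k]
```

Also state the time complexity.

Space complexity: O(1).
Only a constant amount of auxiliary storage is used; nothing grows with n.
Time complexity: O(n).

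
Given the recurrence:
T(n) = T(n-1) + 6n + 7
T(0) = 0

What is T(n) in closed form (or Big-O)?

Dominant term in sum is 6*sum(i, i=1..n) = 6*n*(n+1)/2 = O(n^2).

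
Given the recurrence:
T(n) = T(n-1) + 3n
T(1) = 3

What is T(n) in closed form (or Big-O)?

Unrolling: T(n) = 3 + 3*(2 + 3 + ... + n) = 3 + 3*(n(n+1)/2 - 1) = O(n^2).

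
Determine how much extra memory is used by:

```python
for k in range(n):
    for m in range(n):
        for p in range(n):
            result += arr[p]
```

Space complexity: O(1).
Only a constant amount of auxiliary storage is used; nothing grows with n.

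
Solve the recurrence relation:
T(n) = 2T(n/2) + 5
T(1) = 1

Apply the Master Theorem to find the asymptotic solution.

a=2, b=2, f(n)=5. log_2(2) = 1. Case 1 of Master Theorem: T(n) = O(n^1).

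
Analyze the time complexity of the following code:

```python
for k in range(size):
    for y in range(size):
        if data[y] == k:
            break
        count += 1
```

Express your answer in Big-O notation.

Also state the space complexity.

Time complexity: O(n^2).
Space complexity: O(1).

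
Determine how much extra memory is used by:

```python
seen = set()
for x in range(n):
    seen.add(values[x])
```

Space complexity: O(n).
Auxiliary storage grows linearly with the input size n in the worst case.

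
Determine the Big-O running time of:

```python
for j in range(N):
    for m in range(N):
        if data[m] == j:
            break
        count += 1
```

Time complexity: O(n^2).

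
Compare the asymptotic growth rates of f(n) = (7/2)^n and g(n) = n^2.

f(n) = (7/2)^n grows faster: (7/2)^n is exponential with base 7/2 > 1, dominating every polynomial.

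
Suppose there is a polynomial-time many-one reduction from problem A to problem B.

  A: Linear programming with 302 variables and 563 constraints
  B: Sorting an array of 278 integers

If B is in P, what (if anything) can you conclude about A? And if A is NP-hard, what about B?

A poly-time reduction A <=_p B means any A-instance can be transformed to a B-instance in poly time.
If B is in P: compose the reduction with B's poly-time algorithm to solve A in poly time, so A is in P.
If A is NP-hard: every NP problem reduces to A, which reduces to B; composing reductions, every NP problem reduces to B, so B is NP-hard.
(Here in fact A is P and B is P.)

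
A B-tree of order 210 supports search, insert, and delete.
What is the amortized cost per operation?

B-tree of order 210 has height O(log_210 n). Each operation traverses the tree height. Splits during insert and merges during delete are O(1) each and occur at most once per level. Total cost per operation: O(log_210 n).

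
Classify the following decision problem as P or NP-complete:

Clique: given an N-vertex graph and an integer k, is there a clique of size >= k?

This problem is NP-complete: complement of Independent Set / Vertex Cover (with k part of the input).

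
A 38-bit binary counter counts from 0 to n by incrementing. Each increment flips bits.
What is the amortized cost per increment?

Bit i flips every 2^i increments. Total flips over n increments: sum_{i=0}^{38} n/2^i < 2n. Amortized cost: 2n/n = O(1).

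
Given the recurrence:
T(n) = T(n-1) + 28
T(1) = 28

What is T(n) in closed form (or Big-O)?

Unrolling: T(n) = T(n-1) + 28 = T(n-2) + 2*28 = ... = T(1) + (n-1)*28 = 28 + (n-1)*28 = 28n.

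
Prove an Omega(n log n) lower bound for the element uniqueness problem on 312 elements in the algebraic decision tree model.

In the algebraic decision tree model, element uniqueness on 312 elements is equivalent to determining which cell of an arrangement of C(312,2) = 48516 hyperplanes x_i = x_j contains the input point. Ben-Or's theorem shows this requires Omega(n log n).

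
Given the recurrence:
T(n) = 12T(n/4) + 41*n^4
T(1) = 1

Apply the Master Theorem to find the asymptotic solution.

a=12, b=4, f(n)=41*n^4. log_4(12) = 1.792 < 4. Case 3: T(n) = O(n^4).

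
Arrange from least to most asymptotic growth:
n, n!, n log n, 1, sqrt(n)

Ordered by growth rate: 1 < sqrt(n) < n < n log n < n!.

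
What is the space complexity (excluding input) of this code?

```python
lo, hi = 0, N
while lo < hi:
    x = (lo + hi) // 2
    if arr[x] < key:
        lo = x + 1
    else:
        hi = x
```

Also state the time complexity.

Space complexity: O(1).
Only a constant amount of auxiliary storage is used; nothing grows with n.
Time complexity: O(log n).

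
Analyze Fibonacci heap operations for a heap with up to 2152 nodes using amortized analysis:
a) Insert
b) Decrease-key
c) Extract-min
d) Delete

Fibonacci heaps use lazy consolidation. Potential function Phi = t + 2m (t = number of trees, m = marked nodes).
- Insert: O(1) actual, Delta Phi = +1 (one new tree) => O(1) amortized.
- Decrease-key: with c cascading cuts, actual cost is O(c); Delta Phi <= c - 2(c-1) + 2 = 4 - c (c new trees; >= c-1 marks cleared; <= 1 new mark). Amortized O(c) + (4 - c) = O(1).
- Extract-min: O(D(n) + t) actual; consolidation drops t to <= D(n)+1, so Delta Phi pays for the t term. D(n) = O(log n) for n = 2152 => O(log n) amortized.
- Delete: decrease-key to -inf then extract-min = O(log n).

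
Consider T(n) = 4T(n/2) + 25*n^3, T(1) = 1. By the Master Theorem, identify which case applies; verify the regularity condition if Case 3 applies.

a=4, b=2, f(n)=25*n^3.
log_2(4) = 2 < 3.
f(n) = Omega(n^(2+epsilon)) for some epsilon > 0, so Case 3 is the candidate.
Regularity: a*f(n/b) = 4*25*(n/2)^3 = (4/8)*25*n^3 <= c*f(n) with c = 4/8 < 1. Satisfied.
Case 3: T(n) = Theta(n^3).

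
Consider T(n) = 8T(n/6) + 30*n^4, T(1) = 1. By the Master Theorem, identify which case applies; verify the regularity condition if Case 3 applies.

a=8, b=6, f(n)=30*n^4.
log_6(8) = 1.161 < 4.
f(n) = Omega(n^(1.161+epsilon)) for some epsilon > 0, so Case 3 is the candidate.
Regularity: a*f(n/b) = 8*30*(n/6)^4 = (8/1296)*30*n^4 <= c*f(n) with c = 8/1296 < 1. Satisfied.
Case 3: T(n) = Theta(n^4).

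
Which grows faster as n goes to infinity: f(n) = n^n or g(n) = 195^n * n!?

g(n) = 195^n * n! grows faster: by Stirling n! ~ sqrt(2 pi n)(n/e)^n, so 195^n n! / n^n ~ (195/e)^n sqrt(2 pi n) -> infinity since 195/e > 1.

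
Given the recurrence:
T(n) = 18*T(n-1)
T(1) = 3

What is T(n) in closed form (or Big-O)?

Each step multiplies by 18. T(n) = T(1)*18^(n-1) = 3*18^(n-1).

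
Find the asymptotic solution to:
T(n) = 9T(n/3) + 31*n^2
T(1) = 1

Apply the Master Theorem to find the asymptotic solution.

a=9, b=3, f(n)=31*n^2. log_3(9) = 2. Case 2: T(n) = O(n^2 log n).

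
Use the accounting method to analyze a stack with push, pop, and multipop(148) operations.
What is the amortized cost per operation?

Assign 2 credits per push (1 for the push, 1 saved for a future pop). Each pop or element popped by multipop(148) uses 1 saved credit. Total credits never go negative, so amortized cost is O(1).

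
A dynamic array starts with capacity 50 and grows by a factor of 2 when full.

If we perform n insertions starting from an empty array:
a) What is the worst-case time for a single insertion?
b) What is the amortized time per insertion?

(a) Worst-case single insertion: O(n) -- when the array is full at capacity c, the resize copies all c elements, and c can be Theta(n).
(b) Resizes happen at sizes 50, 100, 200, ... Total copy cost for n insertions: 50 + 100 + ... = O(n) (geometric series with ratio 1/2). Amortized cost per insertion: O(n)/n = O(1).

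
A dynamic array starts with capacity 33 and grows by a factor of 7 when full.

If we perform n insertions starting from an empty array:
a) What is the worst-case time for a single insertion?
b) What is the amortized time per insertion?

(a) Worst-case single insertion: O(n) -- when the array is full at capacity c, the resize copies all c elements, and c can be Theta(n).
(b) Resizes happen at sizes 33, 231, 1617, ... Total copy cost for n insertions: 33 + 231 + ... = O(n) (geometric series with ratio 1/7). Amortized cost per insertion: O(n)/n = O(1).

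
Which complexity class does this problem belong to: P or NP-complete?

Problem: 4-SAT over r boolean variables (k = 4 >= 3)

This problem is NP-complete: 3-SAT is NP-complete (Cook-Levin); k-SAT for k>=3 reduces from 3-SAT.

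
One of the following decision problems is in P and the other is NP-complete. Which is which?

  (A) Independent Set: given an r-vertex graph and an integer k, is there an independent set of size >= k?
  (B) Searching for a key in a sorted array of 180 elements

(A) is NP-complete: complement of Clique (with k part of the input).
(B) is P: binary search runs in O(log n).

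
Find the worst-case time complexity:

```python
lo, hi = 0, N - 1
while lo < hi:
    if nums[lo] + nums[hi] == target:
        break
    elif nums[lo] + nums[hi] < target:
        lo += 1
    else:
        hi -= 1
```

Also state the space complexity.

Time complexity: O(n).
Space complexity: O(1).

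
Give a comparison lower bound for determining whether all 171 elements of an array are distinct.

In the algebraic decision-tree model, the YES region for element distinctness on 171 elements has 171! connected components (one per ordering). Ben-Or's theorem then gives a lower bound of Omega(log(n!)) = Omega(n log n).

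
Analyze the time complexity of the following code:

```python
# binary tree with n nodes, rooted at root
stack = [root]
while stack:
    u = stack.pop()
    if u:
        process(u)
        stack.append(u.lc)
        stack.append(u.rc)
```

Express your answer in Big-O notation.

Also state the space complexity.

Time complexity: O(n).
Space complexity: O(n).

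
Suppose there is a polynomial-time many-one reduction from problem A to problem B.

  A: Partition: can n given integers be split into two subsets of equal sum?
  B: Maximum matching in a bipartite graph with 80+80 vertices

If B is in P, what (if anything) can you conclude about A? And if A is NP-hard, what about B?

A poly-time reduction A <=_p B means any A-instance can be transformed to a B-instance in poly time.
If B is in P: compose the reduction with B's poly-time algorithm to solve A in poly time, so A is in P.
If A is NP-hard: every NP problem reduces to A, which reduces to B; composing reductions, every NP problem reduces to B, so B is NP-hard.
(Here in fact A is NP-complete and B is in P, so no such reduction is known -- its existence would imply P = NP; the analysis concerns only what the assumed reduction would or would not let you conclude.)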